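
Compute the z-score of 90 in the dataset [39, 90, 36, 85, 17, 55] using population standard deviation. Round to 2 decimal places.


Mean = (39 + 90 + 36 + 85 + 17 + 55) / 6 = 53.6667
Variance = sum((x_i - mean)^2) / n = 695.8889
Std = sqrt(695.8889) = 26.3797
Z = (x - mean) / std
= (90 - 53.6667) / 26.3797
= 36.3333 / 26.3797
= 1.38

1.38


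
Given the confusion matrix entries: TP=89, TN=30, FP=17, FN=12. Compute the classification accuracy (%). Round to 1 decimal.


Accuracy = (TP + TN) / (TP + TN + FP + FN) * 100
= (89 + 30) / (89 + 30 + 17 + 12)
= 119 / 148
= 0.8041
= 80.4%

80.4


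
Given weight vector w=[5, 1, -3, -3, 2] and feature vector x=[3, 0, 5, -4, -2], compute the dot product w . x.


Element-wise products:
5 * 3 = 15
1 * 0 = 0
-3 * 5 = -15
-3 * -4 = 12
2 * -2 = -4
Sum = 15 + 0 + -15 + 12 + -4
= 8

8


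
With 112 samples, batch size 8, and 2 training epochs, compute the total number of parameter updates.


Iterations per epoch = 112 / 8 = 14
Total updates = iterations_per_epoch * epochs
= 14 * 2
= 28

28


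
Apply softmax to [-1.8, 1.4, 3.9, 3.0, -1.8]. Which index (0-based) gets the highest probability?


Softmax is a monotonic transformation, so it preserves the argmax.
We need to find the index of the maximum logit.
Index 0: -1.8
Index 1: 1.4
Index 2: 3.9
Index 3: 3.0
Index 4: -1.8
Maximum logit = 3.9 at index 2

2


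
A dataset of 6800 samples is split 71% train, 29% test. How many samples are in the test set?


Train samples = 6800 * 71% = 4828
Test samples = 6800 - 4828
= 1972

1972


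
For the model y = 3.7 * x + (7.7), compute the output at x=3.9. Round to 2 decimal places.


y = 3.7 * 3.9 + (7.7)
= 14.43 + (7.7)
= 22.13

22.13


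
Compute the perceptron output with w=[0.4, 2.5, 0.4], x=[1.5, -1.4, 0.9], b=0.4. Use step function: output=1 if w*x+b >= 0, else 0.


z = w . x + b
= 0.4*1.5 + 2.5*-1.4 + 0.4*0.9 + 0.4
= 0.6 + -3.5 + 0.36 + 0.4
= -2.54 + 0.4
= -2.14
Since z = -2.14 < 0, output = 0

0


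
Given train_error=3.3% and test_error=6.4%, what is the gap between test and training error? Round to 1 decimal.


Generalization gap = test_error - train_error
= 6.4 - 3.3
= 3.1%
A moderate gap.

3.1


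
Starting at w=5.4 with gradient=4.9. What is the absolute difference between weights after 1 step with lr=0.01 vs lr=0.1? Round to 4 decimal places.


With lr=0.01: w_new = 5.4 - 0.01 * 4.9 = 5.351
With lr=0.1: w_new = 5.4 - 0.1 * 4.9 = 4.91
Absolute difference = |5.351 - 4.91|
= 0.4410

0.4410


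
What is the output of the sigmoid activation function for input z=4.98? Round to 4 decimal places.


sigmoid(z) = 1 / (1 + exp(-z))
exp(-(4.98)) = exp(-4.98) = 0.0069
1 + 0.0069 = 1.0069
1 / 1.0069 = 0.9932

0.9932


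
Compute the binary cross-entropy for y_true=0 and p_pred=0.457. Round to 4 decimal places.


For y=0: Loss = -log(1-p)
= -log(1 - 0.457)
= -log(0.543)
= -(-0.6106)
= 0.6106

0.6106


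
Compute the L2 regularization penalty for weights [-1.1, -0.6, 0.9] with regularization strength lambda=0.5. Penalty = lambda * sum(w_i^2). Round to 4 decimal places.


Squaring each weight:
(-1.1)^2 = 1.21
(-0.6)^2 = 0.36
0.9^2 = 0.81
Sum of squares = 2.38
Penalty = 0.5 * 2.38 = 1.1900

1.1900


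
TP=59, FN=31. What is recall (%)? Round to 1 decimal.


Recall = TP / (TP + FN) * 100
= 59 / (59 + 31)
= 59 / 90
= 0.6556
= 65.6%

65.6


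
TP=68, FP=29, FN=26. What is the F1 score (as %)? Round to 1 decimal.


Precision = TP / (TP + FP) = 68 / 97 = 0.701
Recall = TP / (TP + FN) = 68 / 94 = 0.7234
F1 = 2 * P * R / (P + R)
= 2 * 0.701 * 0.7234 / (0.701 + 0.7234)
= 1.0143 / 1.4244
= 0.712
As percentage: 71.2%

71.2


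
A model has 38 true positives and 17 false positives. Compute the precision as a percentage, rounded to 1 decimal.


Precision = TP / (TP + FP) * 100
= 38 / (38 + 17)
= 38 / 55
= 0.6909
= 69.1%

69.1


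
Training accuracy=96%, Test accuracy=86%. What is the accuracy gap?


Gap = train_accuracy - test_accuracy
= 96 - 86
= 10%
This moderate gap may indicate mild overfitting.

10


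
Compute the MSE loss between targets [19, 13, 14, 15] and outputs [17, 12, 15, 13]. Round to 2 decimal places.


Differences: [2, 1, -1, 2]
Squared errors: [4, 1, 1, 4]
Sum of squared errors = 10
MSE = 10 / 4 = 2.50

2.50


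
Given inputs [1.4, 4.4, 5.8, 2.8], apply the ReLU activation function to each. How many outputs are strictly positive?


ReLU(x) = max(0, x) for each element:
ReLU(1.4) = 1.4
ReLU(4.4) = 4.4
ReLU(5.8) = 5.8
ReLU(2.8) = 2.8
Active neurons (>0): 4

4


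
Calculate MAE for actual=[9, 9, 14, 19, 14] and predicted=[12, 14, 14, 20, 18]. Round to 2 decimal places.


Absolute errors: [3, 5, 0, 1, 4]
Sum of absolute errors = 13
MAE = 13 / 5 = 2.60

2.60


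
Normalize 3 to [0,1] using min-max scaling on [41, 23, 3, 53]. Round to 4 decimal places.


Min = 3, Max = 53
Range = 53 - 3 = 50
Scaled = (x - min) / (max - min)
= (3 - 3) / 50
= 0 / 50
= 0.0000

0.0000


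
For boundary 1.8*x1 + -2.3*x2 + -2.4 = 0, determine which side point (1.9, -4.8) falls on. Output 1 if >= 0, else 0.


Compute 1.8 * 1.9 + -2.3 * -4.8 + -2.4
= 3.42 + 11.04 + -2.4
= 12.06
Since 12.06 >= 0, the point is on the positive side.

1


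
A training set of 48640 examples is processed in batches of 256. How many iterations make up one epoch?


Iterations per epoch = dataset_size / batch_size
= 48640 / 256
= 190

190


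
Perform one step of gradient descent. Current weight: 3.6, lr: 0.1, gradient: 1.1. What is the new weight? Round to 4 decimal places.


w_new = w_old - lr * gradient
= 3.6 - 0.1 * 1.1
= 3.6 - (0.11)
= 3.4900

3.4900


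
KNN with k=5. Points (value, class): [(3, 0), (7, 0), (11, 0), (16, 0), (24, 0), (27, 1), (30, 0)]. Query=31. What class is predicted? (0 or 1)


Distances from query 31:
Point 30 (class 0): distance = 1
Point 27 (class 1): distance = 4
Point 24 (class 0): distance = 7
Point 16 (class 0): distance = 15
Point 11 (class 0): distance = 20
K=5 nearest neighbors: classes = [0, 1, 0, 0, 0]
Votes for class 1: 1 / 5
Majority vote => class 0

0


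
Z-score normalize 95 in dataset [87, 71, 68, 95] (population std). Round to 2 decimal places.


Mean = (87 + 71 + 68 + 95) / 4 = 80.25
Variance = sum((x_i - mean)^2) / n = 124.6875
Std = sqrt(124.6875) = 11.1664
Z = (x - mean) / std
= (95 - 80.25) / 11.1664
= 14.75 / 11.1664
= 1.32

1.32


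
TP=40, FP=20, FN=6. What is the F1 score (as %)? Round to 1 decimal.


Precision = TP / (TP + FP) = 40 / 60 = 0.6667
Recall = TP / (TP + FN) = 40 / 46 = 0.8696
F1 = 2 * P * R / (P + R)
= 2 * 0.6667 * 0.8696 / (0.6667 + 0.8696)
= 1.1594 / 1.5362
= 0.7547
As percentage: 75.5%

75.5


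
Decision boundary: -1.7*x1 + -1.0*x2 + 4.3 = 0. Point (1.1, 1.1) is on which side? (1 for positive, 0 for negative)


Compute -1.7 * 1.1 + -1.0 * 1.1 + 4.3
= -1.87 + -1.1 + 4.3
= 1.33
Since 1.33 >= 0, the point is on the positive side.

1


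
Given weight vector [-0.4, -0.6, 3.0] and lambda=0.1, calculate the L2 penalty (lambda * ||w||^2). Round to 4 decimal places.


Squaring each weight:
(-0.4)^2 = 0.16
(-0.6)^2 = 0.36
3.0^2 = 9.0
Sum of squares = 9.52
Penalty = 0.1 * 9.52 = 0.9520

0.9520


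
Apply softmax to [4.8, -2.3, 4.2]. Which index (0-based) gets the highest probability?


Softmax is a monotonic transformation, so it preserves the argmax.
We need to find the index of the maximum logit.
Index 0: 4.8
Index 1: -2.3
Index 2: 4.2
Maximum logit = 4.8 at index 0

0


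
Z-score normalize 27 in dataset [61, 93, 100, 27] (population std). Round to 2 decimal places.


Mean = (61 + 93 + 100 + 27) / 4 = 70.25
Variance = sum((x_i - mean)^2) / n = 839.6875
Std = sqrt(839.6875) = 28.9774
Z = (x - mean) / std
= (27 - 70.25) / 28.9774
= -43.25 / 28.9774
= -1.49

-1.49


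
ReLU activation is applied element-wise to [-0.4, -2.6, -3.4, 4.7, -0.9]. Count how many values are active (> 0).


ReLU(x) = max(0, x) for each element:
ReLU(-0.4) = 0
ReLU(-2.6) = 0
ReLU(-3.4) = 0
ReLU(4.7) = 4.7
ReLU(-0.9) = 0
Active neurons (>0): 1

1


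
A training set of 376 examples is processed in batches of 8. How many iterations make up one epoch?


Iterations per epoch = dataset_size / batch_size
= 376 / 8
= 47

47


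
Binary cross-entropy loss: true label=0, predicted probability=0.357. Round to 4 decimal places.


For y=0: Loss = -log(1-p)
= -log(1 - 0.357)
= -log(0.643)
= -(-0.4416)
= 0.4416

0.4416


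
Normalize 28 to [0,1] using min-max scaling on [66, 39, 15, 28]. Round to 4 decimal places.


Min = 15, Max = 66
Range = 66 - 15 = 51
Scaled = (x - min) / (max - min)
= (28 - 15) / 51
= 13 / 51
= 0.2549

0.2549


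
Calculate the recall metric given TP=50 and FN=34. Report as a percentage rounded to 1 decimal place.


Recall = TP / (TP + FN) * 100
= 50 / (50 + 34)
= 50 / 84
= 0.5952
= 59.5%

59.5


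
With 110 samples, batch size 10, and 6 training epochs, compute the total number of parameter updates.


Iterations per epoch = 110 / 10 = 11
Total updates = iterations_per_epoch * epochs
= 11 * 6
= 66

66


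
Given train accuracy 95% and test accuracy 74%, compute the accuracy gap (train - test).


Gap = train_accuracy - test_accuracy
= 95 - 74
= 21%
This large gap strongly indicates overfitting.

21


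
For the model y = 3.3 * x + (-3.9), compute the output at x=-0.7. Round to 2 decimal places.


y = 3.3 * -0.7 + (-3.9)
= -2.31 + (-3.9)
= -6.21

-6.21


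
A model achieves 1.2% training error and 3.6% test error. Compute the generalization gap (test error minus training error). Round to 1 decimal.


Generalization gap = test_error - train_error
= 3.6 - 1.2
= 2.4%
A moderate gap.

2.4


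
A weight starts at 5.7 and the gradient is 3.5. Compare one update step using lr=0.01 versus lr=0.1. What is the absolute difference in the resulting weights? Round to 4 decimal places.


With lr=0.01: w_new = 5.7 - 0.01 * 3.5 = 5.665
With lr=0.1: w_new = 5.7 - 0.1 * 3.5 = 5.35
Absolute difference = |5.665 - 5.35|
= 0.3150

0.3150


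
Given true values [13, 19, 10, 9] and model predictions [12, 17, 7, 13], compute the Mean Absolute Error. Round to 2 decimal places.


Absolute errors: [1, 2, 3, 4]
Sum of absolute errors = 10
MAE = 10 / 4 = 2.50

2.50


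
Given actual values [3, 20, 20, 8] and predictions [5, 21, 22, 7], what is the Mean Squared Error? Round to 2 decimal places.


Differences: [-2, -1, -2, 1]
Squared errors: [4, 1, 4, 1]
Sum of squared errors = 10
MSE = 10 / 4 = 2.50

2.50


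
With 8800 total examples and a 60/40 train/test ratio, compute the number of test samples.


Train samples = 8800 * 60% = 5280
Test samples = 8800 - 5280
= 3520

3520


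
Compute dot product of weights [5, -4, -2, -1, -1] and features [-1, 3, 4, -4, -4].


Element-wise products:
5 * -1 = -5
-4 * 3 = -12
-2 * 4 = -8
-1 * -4 = 4
-1 * -4 = 4
Sum = -5 + -12 + -8 + 4 + 4
= -17

-17


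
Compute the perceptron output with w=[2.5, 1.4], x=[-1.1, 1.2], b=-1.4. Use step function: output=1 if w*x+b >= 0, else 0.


z = w . x + b
= 2.5*-1.1 + 1.4*1.2 + -1.4
= -2.75 + 1.68 + -1.4
= -1.07 + -1.4
= -2.47
Since z = -2.47 < 0, output = 0

0


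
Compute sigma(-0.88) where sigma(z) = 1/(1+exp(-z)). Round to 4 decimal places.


sigmoid(z) = 1 / (1 + exp(-z))
exp(-(-0.88)) = exp(0.88) = 2.4109
1 + 2.4109 = 3.4109
1 / 3.4109 = 0.2932

0.2932


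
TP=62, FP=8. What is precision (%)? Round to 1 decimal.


Precision = TP / (TP + FP) * 100
= 62 / (62 + 8)
= 62 / 70
= 0.8857
= 88.6%

88.6


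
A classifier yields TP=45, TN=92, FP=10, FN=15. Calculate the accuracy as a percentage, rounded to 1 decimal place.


Accuracy = (TP + TN) / (TP + TN + FP + FN) * 100
= (45 + 92) / (45 + 92 + 10 + 15)
= 137 / 162
= 0.8457
= 84.6%

84.6


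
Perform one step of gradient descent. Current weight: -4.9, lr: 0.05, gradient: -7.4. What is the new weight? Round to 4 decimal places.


w_new = w_old - lr * gradient
= -4.9 - 0.05 * -7.4
= -4.9 - (-0.37)
= -4.5300

-4.5300


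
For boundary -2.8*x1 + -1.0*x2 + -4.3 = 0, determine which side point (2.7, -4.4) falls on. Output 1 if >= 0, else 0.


Compute -2.8 * 2.7 + -1.0 * -4.4 + -4.3
= -7.56 + 4.4 + -4.3
= -7.46
Since -7.46 < 0, the point is on the negative side.

0


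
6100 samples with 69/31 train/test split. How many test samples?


Train samples = 6100 * 69% = 4209
Test samples = 6100 - 4209
= 1891

1891


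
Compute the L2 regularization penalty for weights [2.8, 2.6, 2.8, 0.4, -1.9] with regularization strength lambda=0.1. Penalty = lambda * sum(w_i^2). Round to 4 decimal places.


Squaring each weight:
2.8^2 = 7.84
2.6^2 = 6.76
2.8^2 = 7.84
0.4^2 = 0.16
(-1.9)^2 = 3.61
Sum of squares = 26.21
Penalty = 0.1 * 26.21 = 2.6210

2.6210


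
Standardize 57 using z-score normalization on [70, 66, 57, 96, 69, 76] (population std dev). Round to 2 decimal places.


Mean = (70 + 66 + 57 + 96 + 69 + 76) / 6 = 72.3333
Variance = sum((x_i - mean)^2) / n = 144.2222
Std = sqrt(144.2222) = 12.0093
Z = (x - mean) / std
= (57 - 72.3333) / 12.0093
= -15.3333 / 12.0093
= -1.28

-1.28


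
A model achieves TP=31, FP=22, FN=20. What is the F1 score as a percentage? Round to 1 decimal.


Precision = TP / (TP + FP) = 31 / 53 = 0.5849
Recall = TP / (TP + FN) = 31 / 51 = 0.6078
F1 = 2 * P * R / (P + R)
= 2 * 0.5849 * 0.6078 / (0.5849 + 0.6078)
= 0.7111 / 1.1927
= 0.5962
As percentage: 59.6%

59.6


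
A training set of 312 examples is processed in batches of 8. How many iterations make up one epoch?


Iterations per epoch = dataset_size / batch_size
= 312 / 8
= 39

39


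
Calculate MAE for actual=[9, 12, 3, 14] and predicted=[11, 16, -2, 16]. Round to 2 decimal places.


Absolute errors: [2, 4, 5, 2]
Sum of absolute errors = 13
MAE = 13 / 4 = 3.25

3.25


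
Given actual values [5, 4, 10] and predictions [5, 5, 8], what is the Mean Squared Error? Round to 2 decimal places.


Differences: [0, -1, 2]
Squared errors: [0, 1, 4]
Sum of squared errors = 5
MSE = 5 / 3 = 1.67

1.67


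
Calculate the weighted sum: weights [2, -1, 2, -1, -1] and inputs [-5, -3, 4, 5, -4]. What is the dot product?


Element-wise products:
2 * -5 = -10
-1 * -3 = 3
2 * 4 = 8
-1 * 5 = -5
-1 * -4 = 4
Sum = -10 + 3 + 8 + -5 + 4
= 0

0


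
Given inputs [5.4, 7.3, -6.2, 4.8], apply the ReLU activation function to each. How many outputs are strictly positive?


ReLU(x) = max(0, x) for each element:
ReLU(5.4) = 5.4
ReLU(7.3) = 7.3
ReLU(-6.2) = 0
ReLU(4.8) = 4.8
Active neurons (>0): 3

3


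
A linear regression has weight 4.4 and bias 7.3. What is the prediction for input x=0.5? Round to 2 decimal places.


y = 4.4 * 0.5 + (7.3)
= 2.2 + (7.3)
= 9.50

9.50


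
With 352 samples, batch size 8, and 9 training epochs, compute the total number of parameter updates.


Iterations per epoch = 352 / 8 = 44
Total updates = iterations_per_epoch * epochs
= 44 * 9
= 396

396


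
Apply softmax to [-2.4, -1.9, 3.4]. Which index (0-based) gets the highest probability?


Softmax is a monotonic transformation, so it preserves the argmax.
We need to find the index of the maximum logit.
Index 0: -2.4
Index 1: -1.9
Index 2: 3.4
Maximum logit = 3.4 at index 2

2


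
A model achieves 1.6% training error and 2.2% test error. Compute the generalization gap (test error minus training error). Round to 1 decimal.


Generalization gap = test_error - train_error
= 2.2 - 1.6
= 0.6%
A small gap suggests good generalization.

0.6


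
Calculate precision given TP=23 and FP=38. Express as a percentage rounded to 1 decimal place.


Precision = TP / (TP + FP) * 100
= 23 / (23 + 38)
= 23 / 61
= 0.377
= 37.7%

37.7


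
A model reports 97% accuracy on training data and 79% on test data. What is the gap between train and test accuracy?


Gap = train_accuracy - test_accuracy
= 97 - 79
= 18%
This gap suggests the model is overfitting.

18


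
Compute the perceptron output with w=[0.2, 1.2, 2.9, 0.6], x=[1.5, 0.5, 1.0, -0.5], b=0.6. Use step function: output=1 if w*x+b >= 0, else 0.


z = w . x + b
= 0.2*1.5 + 1.2*0.5 + 2.9*1.0 + 0.6*-0.5 + 0.6
= 0.3 + 0.6 + 2.9 + -0.3 + 0.6
= 3.5 + 0.6
= 4.1
Since z = 4.1 >= 0, output = 1

1


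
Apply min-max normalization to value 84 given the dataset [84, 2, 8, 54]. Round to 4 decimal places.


Min = 2, Max = 84
Range = 84 - 2 = 82
Scaled = (x - min) / (max - min)
= (84 - 2) / 82
= 82 / 82
= 1.0000

1.0000


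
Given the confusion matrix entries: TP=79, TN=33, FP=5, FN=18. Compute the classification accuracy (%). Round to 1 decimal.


Accuracy = (TP + TN) / (TP + TN + FP + FN) * 100
= (79 + 33) / (79 + 33 + 5 + 18)
= 112 / 135
= 0.8296
= 83.0%

83.0


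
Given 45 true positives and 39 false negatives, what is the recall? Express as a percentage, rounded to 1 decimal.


Recall = TP / (TP + FN) * 100
= 45 / (45 + 39)
= 45 / 84
= 0.5357
= 53.6%

53.6


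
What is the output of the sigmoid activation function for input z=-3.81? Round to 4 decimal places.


sigmoid(z) = 1 / (1 + exp(-z))
exp(-(-3.81)) = exp(3.81) = 45.1504
1 + 45.1504 = 46.1504
1 / 46.1504 = 0.0217

0.0217


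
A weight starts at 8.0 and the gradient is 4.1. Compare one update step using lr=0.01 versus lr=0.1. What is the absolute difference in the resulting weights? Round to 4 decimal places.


With lr=0.01: w_new = 8.0 - 0.01 * 4.1 = 7.959
With lr=0.1: w_new = 8.0 - 0.1 * 4.1 = 7.59
Absolute difference = |7.959 - 7.59|
= 0.3690

0.3690


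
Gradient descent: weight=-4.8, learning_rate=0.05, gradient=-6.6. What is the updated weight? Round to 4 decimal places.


w_new = w_old - lr * gradient
= -4.8 - 0.05 * -6.6
= -4.8 - (-0.33)
= -4.4700

-4.4700


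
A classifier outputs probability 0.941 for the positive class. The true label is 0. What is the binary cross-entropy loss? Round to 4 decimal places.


For y=0: Loss = -log(1-p)
= -log(1 - 0.941)
= -log(0.059)
= -(-2.8302)
= 2.8302

2.8302


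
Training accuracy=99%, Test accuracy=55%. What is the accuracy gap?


Gap = train_accuracy - test_accuracy
= 99 - 55
= 44%
This large gap strongly indicates overfitting.

44


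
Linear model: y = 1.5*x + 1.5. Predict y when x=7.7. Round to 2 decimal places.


y = 1.5 * 7.7 + (1.5)
= 11.55 + (1.5)
= 13.05

13.05


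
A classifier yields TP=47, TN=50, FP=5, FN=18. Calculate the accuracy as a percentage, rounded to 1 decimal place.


Accuracy = (TP + TN) / (TP + TN + FP + FN) * 100
= (47 + 50) / (47 + 50 + 5 + 18)
= 97 / 120
= 0.8083
= 80.8%

80.8


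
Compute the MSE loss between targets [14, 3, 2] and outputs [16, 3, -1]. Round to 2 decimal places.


Differences: [-2, 0, 3]
Squared errors: [4, 0, 9]
Sum of squared errors = 13
MSE = 13 / 3 = 4.33

4.33


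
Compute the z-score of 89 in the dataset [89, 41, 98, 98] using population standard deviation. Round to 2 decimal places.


Mean = (89 + 41 + 98 + 98) / 4 = 81.5
Variance = sum((x_i - mean)^2) / n = 560.25
Std = sqrt(560.25) = 23.6696
Z = (x - mean) / std
= (89 - 81.5) / 23.6696
= 7.5 / 23.6696
= 0.32

0.32


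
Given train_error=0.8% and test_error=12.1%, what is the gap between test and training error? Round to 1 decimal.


Generalization gap = test_error - train_error
= 12.1 - 0.8
= 11.3%
A large gap suggests overfitting.

11.3


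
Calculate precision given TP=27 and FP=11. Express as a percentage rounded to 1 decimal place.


Precision = TP / (TP + FP) * 100
= 27 / (27 + 11)
= 27 / 38
= 0.7105
= 71.1%

71.1


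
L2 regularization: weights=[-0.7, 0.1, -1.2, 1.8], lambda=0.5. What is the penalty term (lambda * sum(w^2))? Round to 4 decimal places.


Squaring each weight:
(-0.7)^2 = 0.49
0.1^2 = 0.01
(-1.2)^2 = 1.44
1.8^2 = 3.24
Sum of squares = 5.18
Penalty = 0.5 * 5.18 = 2.5900

2.5900


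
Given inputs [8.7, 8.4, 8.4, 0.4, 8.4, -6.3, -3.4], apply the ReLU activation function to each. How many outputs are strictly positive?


ReLU(x) = max(0, x) for each element:
ReLU(8.7) = 8.7
ReLU(8.4) = 8.4
ReLU(8.4) = 8.4
ReLU(0.4) = 0.4
ReLU(8.4) = 8.4
ReLU(-6.3) = 0
ReLU(-3.4) = 0
Active neurons (>0): 5

5


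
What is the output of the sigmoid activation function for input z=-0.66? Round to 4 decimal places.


sigmoid(z) = 1 / (1 + exp(-z))
exp(-(-0.66)) = exp(0.66) = 1.9348
1 + 1.9348 = 2.9348
1 / 2.9348 = 0.3407

0.3407


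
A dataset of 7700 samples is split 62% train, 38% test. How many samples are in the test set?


Train samples = 7700 * 62% = 4774
Test samples = 7700 - 4774
= 2926

2926


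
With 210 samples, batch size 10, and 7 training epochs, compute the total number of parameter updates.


Iterations per epoch = 210 / 10 = 21
Total updates = iterations_per_epoch * epochs
= 21 * 7
= 147

147


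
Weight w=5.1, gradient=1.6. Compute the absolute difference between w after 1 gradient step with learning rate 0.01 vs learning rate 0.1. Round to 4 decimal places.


With lr=0.01: w_new = 5.1 - 0.01 * 1.6 = 5.084
With lr=0.1: w_new = 5.1 - 0.1 * 1.6 = 4.94
Absolute difference = |5.084 - 4.94|
= 0.1440

0.1440


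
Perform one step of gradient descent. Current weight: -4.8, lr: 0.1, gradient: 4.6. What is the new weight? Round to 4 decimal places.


w_new = w_old - lr * gradient
= -4.8 - 0.1 * 4.6
= -4.8 - (0.46)
= -5.2600

-5.2600


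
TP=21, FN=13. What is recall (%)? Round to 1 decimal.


Recall = TP / (TP + FN) * 100
= 21 / (21 + 13)
= 21 / 34
= 0.6176
= 61.8%

61.8


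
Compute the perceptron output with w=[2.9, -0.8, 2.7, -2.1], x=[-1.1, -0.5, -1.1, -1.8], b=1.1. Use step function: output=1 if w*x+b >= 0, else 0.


z = w . x + b
= 2.9*-1.1 + -0.8*-0.5 + 2.7*-1.1 + -2.1*-1.8 + 1.1
= -3.19 + 0.4 + -2.97 + 3.78 + 1.1
= -1.98 + 1.1
= -0.88
Since z = -0.88 < 0, output = 0

0


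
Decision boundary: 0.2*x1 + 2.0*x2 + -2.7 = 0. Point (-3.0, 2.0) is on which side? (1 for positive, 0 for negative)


Compute 0.2 * -3.0 + 2.0 * 2.0 + -2.7
= -0.6 + 4.0 + -2.7
= 0.7
Since 0.7 >= 0, the point is on the positive side.

1


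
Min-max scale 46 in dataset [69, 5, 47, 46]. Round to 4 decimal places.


Min = 5, Max = 69
Range = 69 - 5 = 64
Scaled = (x - min) / (max - min)
= (46 - 5) / 64
= 41 / 64
= 0.6406

0.6406


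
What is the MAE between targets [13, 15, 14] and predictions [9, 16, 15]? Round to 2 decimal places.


Absolute errors: [4, 1, 1]
Sum of absolute errors = 6
MAE = 6 / 3 = 2.00

2.00


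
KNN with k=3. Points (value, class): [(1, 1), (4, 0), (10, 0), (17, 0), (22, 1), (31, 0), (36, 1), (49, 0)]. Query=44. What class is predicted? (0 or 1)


Distances from query 44:
Point 49 (class 0): distance = 5
Point 36 (class 1): distance = 8
Point 31 (class 0): distance = 13
K=3 nearest neighbors: classes = [0, 1, 0]
Votes for class 1: 1 / 3
Majority vote => class 0

0


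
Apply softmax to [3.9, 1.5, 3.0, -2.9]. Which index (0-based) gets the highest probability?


Softmax is a monotonic transformation, so it preserves the argmax.
We need to find the index of the maximum logit.
Index 0: 3.9
Index 1: 1.5
Index 2: 3.0
Index 3: -2.9
Maximum logit = 3.9 at index 0

0


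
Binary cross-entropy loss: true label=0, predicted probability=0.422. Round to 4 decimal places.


For y=0: Loss = -log(1-p)
= -log(1 - 0.422)
= -log(0.578)
= -(-0.5482)
= 0.5482

0.5482


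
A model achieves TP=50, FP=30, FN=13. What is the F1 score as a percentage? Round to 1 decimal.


Precision = TP / (TP + FP) = 50 / 80 = 0.625
Recall = TP / (TP + FN) = 50 / 63 = 0.7937
F1 = 2 * P * R / (P + R)
= 2 * 0.625 * 0.7937 / (0.625 + 0.7937)
= 0.9921 / 1.4187
= 0.6993
As percentage: 69.9%

69.9


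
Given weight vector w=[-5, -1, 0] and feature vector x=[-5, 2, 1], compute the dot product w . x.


Element-wise products:
-5 * -5 = 25
-1 * 2 = -2
0 * 1 = 0
Sum = 25 + -2 + 0
= 23

23


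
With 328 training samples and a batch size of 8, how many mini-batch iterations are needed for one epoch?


Iterations per epoch = dataset_size / batch_size
= 328 / 8
= 41

41


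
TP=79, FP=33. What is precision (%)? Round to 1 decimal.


Precision = TP / (TP + FP) * 100
= 79 / (79 + 33)
= 79 / 112
= 0.7054
= 70.5%

70.5


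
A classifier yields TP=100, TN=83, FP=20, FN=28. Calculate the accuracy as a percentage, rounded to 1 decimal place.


Accuracy = (TP + TN) / (TP + TN + FP + FN) * 100
= (100 + 83) / (100 + 83 + 20 + 28)
= 183 / 231
= 0.7922
= 79.2%

79.2


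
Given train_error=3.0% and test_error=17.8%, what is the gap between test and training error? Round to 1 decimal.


Generalization gap = test_error - train_error
= 17.8 - 3.0
= 14.8%
A large gap suggests overfitting.

14.8


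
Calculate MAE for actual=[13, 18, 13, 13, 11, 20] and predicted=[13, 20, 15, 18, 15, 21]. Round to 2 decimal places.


Absolute errors: [0, 2, 2, 5, 4, 1]
Sum of absolute errors = 14
MAE = 14 / 6 = 2.33

2.33


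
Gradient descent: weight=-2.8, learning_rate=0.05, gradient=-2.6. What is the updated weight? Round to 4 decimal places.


w_new = w_old - lr * gradient
= -2.8 - 0.05 * -2.6
= -2.8 - (-0.13)
= -2.6700

-2.6700


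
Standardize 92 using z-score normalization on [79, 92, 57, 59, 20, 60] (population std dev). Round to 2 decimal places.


Mean = (79 + 92 + 57 + 59 + 20 + 60) / 6 = 61.1667
Variance = sum((x_i - mean)^2) / n = 497.8056
Std = sqrt(497.8056) = 22.3116
Z = (x - mean) / std
= (92 - 61.1667) / 22.3116
= 30.8333 / 22.3116
= 1.38

1.38


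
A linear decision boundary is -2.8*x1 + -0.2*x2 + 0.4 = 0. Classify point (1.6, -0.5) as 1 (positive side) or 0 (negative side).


Compute -2.8 * 1.6 + -0.2 * -0.5 + 0.4
= -4.48 + 0.1 + 0.4
= -3.98
Since -3.98 < 0, the point is on the negative side.

0


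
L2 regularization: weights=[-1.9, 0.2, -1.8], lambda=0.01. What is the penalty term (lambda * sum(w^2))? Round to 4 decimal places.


Squaring each weight:
(-1.9)^2 = 3.61
0.2^2 = 0.04
(-1.8)^2 = 3.24
Sum of squares = 6.89
Penalty = 0.01 * 6.89 = 0.0689

0.0689


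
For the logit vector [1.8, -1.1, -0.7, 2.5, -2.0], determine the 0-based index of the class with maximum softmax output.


Softmax is a monotonic transformation, so it preserves the argmax.
We need to find the index of the maximum logit.
Index 0: 1.8
Index 1: -1.1
Index 2: -0.7
Index 3: 2.5
Index 4: -2.0
Maximum logit = 2.5 at index 3

3


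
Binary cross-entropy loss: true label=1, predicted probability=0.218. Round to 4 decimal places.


For y=1: Loss = -log(p)
= -log(0.218)
= -(-1.5233)
= 1.5233

1.5233


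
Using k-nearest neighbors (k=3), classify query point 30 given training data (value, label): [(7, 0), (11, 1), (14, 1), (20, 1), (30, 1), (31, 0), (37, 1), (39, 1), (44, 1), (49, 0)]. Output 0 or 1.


Distances from query 30:
Point 30 (class 1): distance = 0
Point 31 (class 0): distance = 1
Point 37 (class 1): distance = 7
K=3 nearest neighbors: classes = [1, 0, 1]
Votes for class 1: 2 / 3
Majority vote => class 1

1


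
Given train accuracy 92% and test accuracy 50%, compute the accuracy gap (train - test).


Gap = train_accuracy - test_accuracy
= 92 - 50
= 42%
This large gap strongly indicates overfitting.

42


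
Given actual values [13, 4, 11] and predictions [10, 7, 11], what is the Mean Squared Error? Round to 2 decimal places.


Differences: [3, -3, 0]
Squared errors: [9, 9, 0]
Sum of squared errors = 18
MSE = 18 / 3 = 6.00

6.00


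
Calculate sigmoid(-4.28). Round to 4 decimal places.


sigmoid(z) = 1 / (1 + exp(-z))
exp(-(-4.28)) = exp(4.28) = 72.2404
1 + 72.2404 = 73.2404
1 / 73.2404 = 0.0137

0.0137


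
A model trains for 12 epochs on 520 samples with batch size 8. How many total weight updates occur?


Iterations per epoch = 520 / 8 = 65
Total updates = iterations_per_epoch * epochs
= 65 * 12
= 780

780


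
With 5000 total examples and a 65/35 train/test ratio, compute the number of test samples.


Train samples = 5000 * 65% = 3250
Test samples = 5000 - 3250
= 1750

1750


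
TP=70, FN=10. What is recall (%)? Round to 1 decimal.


Recall = TP / (TP + FN) * 100
= 70 / (70 + 10)
= 70 / 80
= 0.875
= 87.5%

87.5


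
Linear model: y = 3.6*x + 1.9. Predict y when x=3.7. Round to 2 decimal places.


y = 3.6 * 3.7 + (1.9)
= 13.32 + (1.9)
= 15.22

15.22


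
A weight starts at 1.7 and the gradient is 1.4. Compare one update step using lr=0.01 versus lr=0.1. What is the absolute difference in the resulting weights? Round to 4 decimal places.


With lr=0.01: w_new = 1.7 - 0.01 * 1.4 = 1.686
With lr=0.1: w_new = 1.7 - 0.1 * 1.4 = 1.56
Absolute difference = |1.686 - 1.56|
= 0.1260

0.1260


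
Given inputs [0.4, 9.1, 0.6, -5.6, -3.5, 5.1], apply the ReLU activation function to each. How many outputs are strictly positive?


ReLU(x) = max(0, x) for each element:
ReLU(0.4) = 0.4
ReLU(9.1) = 9.1
ReLU(0.6) = 0.6
ReLU(-5.6) = 0
ReLU(-3.5) = 0
ReLU(5.1) = 5.1
Active neurons (>0): 4

4


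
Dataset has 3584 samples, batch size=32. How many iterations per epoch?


Iterations per epoch = dataset_size / batch_size
= 3584 / 32
= 112

112


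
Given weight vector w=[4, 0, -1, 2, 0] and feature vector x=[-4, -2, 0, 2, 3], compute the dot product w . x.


Element-wise products:
4 * -4 = -16
0 * -2 = 0
-1 * 0 = 0
2 * 2 = 4
0 * 3 = 0
Sum = -16 + 0 + 0 + 4 + 0
= -12

-12


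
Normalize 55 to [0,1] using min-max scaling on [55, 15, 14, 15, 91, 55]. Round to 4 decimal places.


Min = 14, Max = 91
Range = 91 - 14 = 77
Scaled = (x - min) / (max - min)
= (55 - 14) / 77
= 41 / 77
= 0.5325

0.5325


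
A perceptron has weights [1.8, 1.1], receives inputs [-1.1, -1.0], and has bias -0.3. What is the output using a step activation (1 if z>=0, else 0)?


z = w . x + b
= 1.8*-1.1 + 1.1*-1.0 + -0.3
= -1.98 + -1.1 + -0.3
= -3.08 + -0.3
= -3.38
Since z = -3.38 < 0, output = 0

0


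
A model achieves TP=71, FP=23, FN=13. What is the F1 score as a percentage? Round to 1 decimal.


Precision = TP / (TP + FP) = 71 / 94 = 0.7553
Recall = TP / (TP + FN) = 71 / 84 = 0.8452
F1 = 2 * P * R / (P + R)
= 2 * 0.7553 * 0.8452 / (0.7553 + 0.8452)
= 1.2768 / 1.6006
= 0.7978
As percentage: 79.8%

79.8


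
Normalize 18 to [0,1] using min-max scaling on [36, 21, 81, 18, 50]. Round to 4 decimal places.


Min = 18, Max = 81
Range = 81 - 18 = 63
Scaled = (x - min) / (max - min)
= (18 - 18) / 63
= 0 / 63
= 0.0000

0.0000


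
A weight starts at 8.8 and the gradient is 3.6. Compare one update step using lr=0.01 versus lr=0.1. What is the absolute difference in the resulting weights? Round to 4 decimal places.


With lr=0.01: w_new = 8.8 - 0.01 * 3.6 = 8.764
With lr=0.1: w_new = 8.8 - 0.1 * 3.6 = 8.44
Absolute difference = |8.764 - 8.44|
= 0.3240

0.3240


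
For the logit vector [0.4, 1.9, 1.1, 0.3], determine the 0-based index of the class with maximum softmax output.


Softmax is a monotonic transformation, so it preserves the argmax.
We need to find the index of the maximum logit.
Index 0: 0.4
Index 1: 1.9
Index 2: 1.1
Index 3: 0.3
Maximum logit = 1.9 at index 1

1


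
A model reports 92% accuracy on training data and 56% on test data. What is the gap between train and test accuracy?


Gap = train_accuracy - test_accuracy
= 92 - 56
= 36%
This large gap strongly indicates overfitting.

36


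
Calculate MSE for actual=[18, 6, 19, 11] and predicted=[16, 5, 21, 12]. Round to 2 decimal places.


Differences: [2, 1, -2, -1]
Squared errors: [4, 1, 4, 1]
Sum of squared errors = 10
MSE = 10 / 4 = 2.50

2.50


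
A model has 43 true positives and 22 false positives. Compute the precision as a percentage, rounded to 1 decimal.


Precision = TP / (TP + FP) * 100
= 43 / (43 + 22)
= 43 / 65
= 0.6615
= 66.2%

66.2


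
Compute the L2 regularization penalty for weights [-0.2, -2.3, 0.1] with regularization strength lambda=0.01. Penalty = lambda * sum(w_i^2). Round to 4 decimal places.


Squaring each weight:
(-0.2)^2 = 0.04
(-2.3)^2 = 5.29
0.1^2 = 0.01
Sum of squares = 5.34
Penalty = 0.01 * 5.34 = 0.0534

0.0534


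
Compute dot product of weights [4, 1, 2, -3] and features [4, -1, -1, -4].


Element-wise products:
4 * 4 = 16
1 * -1 = -1
2 * -1 = -2
-3 * -4 = 12
Sum = 16 + -1 + -2 + 12
= 25

25


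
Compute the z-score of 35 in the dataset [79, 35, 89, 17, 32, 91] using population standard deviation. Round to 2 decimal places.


Mean = (79 + 35 + 89 + 17 + 32 + 91) / 6 = 57.1667
Variance = sum((x_i - mean)^2) / n = 895.4722
Std = sqrt(895.4722) = 29.9244
Z = (x - mean) / std
= (35 - 57.1667) / 29.9244
= -22.1667 / 29.9244
= -0.74

-0.74


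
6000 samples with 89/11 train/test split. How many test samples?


Train samples = 6000 * 89% = 5340
Test samples = 6000 - 5340
= 660

660


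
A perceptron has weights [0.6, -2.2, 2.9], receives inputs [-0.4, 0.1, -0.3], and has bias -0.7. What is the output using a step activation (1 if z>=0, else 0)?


z = w . x + b
= 0.6*-0.4 + -2.2*0.1 + 2.9*-0.3 + -0.7
= -0.24 + -0.22 + -0.87 + -0.7
= -1.33 + -0.7
= -2.03
Since z = -2.03 < 0, output = 0

0


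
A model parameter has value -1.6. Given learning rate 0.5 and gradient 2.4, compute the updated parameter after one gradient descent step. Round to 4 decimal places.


w_new = w_old - lr * gradient
= -1.6 - 0.5 * 2.4
= -1.6 - (1.2)
= -2.8000

-2.8000


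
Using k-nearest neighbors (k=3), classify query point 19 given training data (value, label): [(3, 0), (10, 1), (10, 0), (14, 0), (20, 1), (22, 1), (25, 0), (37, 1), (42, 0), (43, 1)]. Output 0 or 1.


Distances from query 19:
Point 20 (class 1): distance = 1
Point 22 (class 1): distance = 3
Point 14 (class 0): distance = 5
K=3 nearest neighbors: classes = [1, 1, 0]
Votes for class 1: 2 / 3
Majority vote => class 1

1


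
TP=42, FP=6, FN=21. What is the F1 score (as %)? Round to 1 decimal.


Precision = TP / (TP + FP) = 42 / 48 = 0.875
Recall = TP / (TP + FN) = 42 / 63 = 0.6667
F1 = 2 * P * R / (P + R)
= 2 * 0.875 * 0.6667 / (0.875 + 0.6667)
= 1.1667 / 1.5417
= 0.7568
As percentage: 75.7%

75.7


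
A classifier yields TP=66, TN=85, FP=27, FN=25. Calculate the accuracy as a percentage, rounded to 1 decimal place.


Accuracy = (TP + TN) / (TP + TN + FP + FN) * 100
= (66 + 85) / (66 + 85 + 27 + 25)
= 151 / 203
= 0.7438
= 74.4%

74.4


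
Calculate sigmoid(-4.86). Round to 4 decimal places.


sigmoid(z) = 1 / (1 + exp(-z))
exp(-(-4.86)) = exp(4.86) = 129.0242
1 + 129.0242 = 130.0242
1 / 130.0242 = 0.0077

0.0077


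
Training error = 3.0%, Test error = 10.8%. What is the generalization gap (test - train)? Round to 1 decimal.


Generalization gap = test_error - train_error
= 10.8 - 3.0
= 7.8%
A moderate gap.

7.8


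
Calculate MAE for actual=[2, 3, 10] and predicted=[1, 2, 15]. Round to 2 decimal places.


Absolute errors: [1, 1, 5]
Sum of absolute errors = 7
MAE = 7 / 3 = 2.33

2.33


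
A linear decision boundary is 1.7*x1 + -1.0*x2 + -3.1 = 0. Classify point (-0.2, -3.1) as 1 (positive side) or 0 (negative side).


Compute 1.7 * -0.2 + -1.0 * -3.1 + -3.1
= -0.34 + 3.1 + -3.1
= -0.34
Since -0.34 < 0, the point is on the negative side.

0


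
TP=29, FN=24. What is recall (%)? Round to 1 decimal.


Recall = TP / (TP + FN) * 100
= 29 / (29 + 24)
= 29 / 53
= 0.5472
= 54.7%

54.7


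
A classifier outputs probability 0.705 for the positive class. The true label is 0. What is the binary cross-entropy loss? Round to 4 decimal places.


For y=0: Loss = -log(1-p)
= -log(1 - 0.705)
= -log(0.295)
= -(-1.2208)
= 1.2208

1.2208


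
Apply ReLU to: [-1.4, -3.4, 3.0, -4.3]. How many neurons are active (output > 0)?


ReLU(x) = max(0, x) for each element:
ReLU(-1.4) = 0
ReLU(-3.4) = 0
ReLU(3.0) = 3.0
ReLU(-4.3) = 0
Active neurons (>0): 1

1


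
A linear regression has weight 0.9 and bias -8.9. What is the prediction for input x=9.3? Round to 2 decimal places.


y = 0.9 * 9.3 + (-8.9)
= 8.37 + (-8.9)
= -0.53

-0.53


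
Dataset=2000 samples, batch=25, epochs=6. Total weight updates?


Iterations per epoch = 2000 / 25 = 80
Total updates = iterations_per_epoch * epochs
= 80 * 6
= 480

480


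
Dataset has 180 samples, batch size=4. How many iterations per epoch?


Iterations per epoch = dataset_size / batch_size
= 180 / 4
= 45

45


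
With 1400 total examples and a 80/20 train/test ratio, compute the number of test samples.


Train samples = 1400 * 80% = 1120
Test samples = 1400 - 1120
= 280

280


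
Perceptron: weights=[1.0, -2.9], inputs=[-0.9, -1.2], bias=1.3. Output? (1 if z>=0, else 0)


z = w . x + b
= 1.0*-0.9 + -2.9*-1.2 + 1.3
= -0.9 + 3.48 + 1.3
= 2.58 + 1.3
= 3.88
Since z = 3.88 >= 0, output = 1

1


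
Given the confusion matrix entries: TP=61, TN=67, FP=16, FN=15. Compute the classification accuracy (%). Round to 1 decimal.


Accuracy = (TP + TN) / (TP + TN + FP + FN) * 100
= (61 + 67) / (61 + 67 + 16 + 15)
= 128 / 159
= 0.805
= 80.5%

80.5


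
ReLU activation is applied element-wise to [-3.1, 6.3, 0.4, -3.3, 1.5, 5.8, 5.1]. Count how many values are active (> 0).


ReLU(x) = max(0, x) for each element:
ReLU(-3.1) = 0
ReLU(6.3) = 6.3
ReLU(0.4) = 0.4
ReLU(-3.3) = 0
ReLU(1.5) = 1.5
ReLU(5.8) = 5.8
ReLU(5.1) = 5.1
Active neurons (>0): 5

5


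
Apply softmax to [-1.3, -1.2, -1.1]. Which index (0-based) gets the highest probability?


Softmax is a monotonic transformation, so it preserves the argmax.
We need to find the index of the maximum logit.
Index 0: -1.3
Index 1: -1.2
Index 2: -1.1
Maximum logit = -1.1 at index 2

2


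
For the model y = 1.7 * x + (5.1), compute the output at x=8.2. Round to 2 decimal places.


y = 1.7 * 8.2 + (5.1)
= 13.94 + (5.1)
= 19.04

19.04


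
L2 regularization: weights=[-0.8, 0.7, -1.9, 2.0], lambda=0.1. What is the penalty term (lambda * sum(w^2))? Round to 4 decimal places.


Squaring each weight:
(-0.8)^2 = 0.64
0.7^2 = 0.49
(-1.9)^2 = 3.61
2.0^2 = 4.0
Sum of squares = 8.74
Penalty = 0.1 * 8.74 = 0.8740

0.8740


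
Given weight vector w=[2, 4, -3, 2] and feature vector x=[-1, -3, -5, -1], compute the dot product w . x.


Element-wise products:
2 * -1 = -2
4 * -3 = -12
-3 * -5 = 15
2 * -1 = -2
Sum = -2 + -12 + 15 + -2
= -1

-1


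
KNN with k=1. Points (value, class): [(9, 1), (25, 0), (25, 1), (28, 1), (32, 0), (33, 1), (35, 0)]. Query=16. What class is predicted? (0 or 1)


Distances from query 16:
Point 9 (class 1): distance = 7
K=1 nearest neighbors: classes = [1]
Votes for class 1: 1 / 1
Majority vote => class 1

1


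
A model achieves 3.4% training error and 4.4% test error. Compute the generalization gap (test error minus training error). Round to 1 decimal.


Generalization gap = test_error - train_error
= 4.4 - 3.4
= 1.0%
A small gap suggests good generalization.

1.0


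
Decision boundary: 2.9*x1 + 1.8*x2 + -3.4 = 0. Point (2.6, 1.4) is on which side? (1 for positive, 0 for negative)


Compute 2.9 * 2.6 + 1.8 * 1.4 + -3.4
= 7.54 + 2.52 + -3.4
= 6.66
Since 6.66 >= 0, the point is on the positive side.

1


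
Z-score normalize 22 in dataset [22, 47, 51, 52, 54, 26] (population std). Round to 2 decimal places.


Mean = (22 + 47 + 51 + 52 + 54 + 26) / 6 = 42.0
Variance = sum((x_i - mean)^2) / n = 167.6667
Std = sqrt(167.6667) = 12.9486
Z = (x - mean) / std
= (22 - 42.0) / 12.9486
= -20.0 / 12.9486
= -1.54

-1.54


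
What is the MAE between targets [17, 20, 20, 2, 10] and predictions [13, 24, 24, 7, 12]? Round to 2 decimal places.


Absolute errors: [4, 4, 4, 5, 2]
Sum of absolute errors = 19
MAE = 19 / 5 = 3.80

3.80


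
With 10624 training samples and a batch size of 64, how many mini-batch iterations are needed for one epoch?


Iterations per epoch = dataset_size / batch_size
= 10624 / 64
= 166

166


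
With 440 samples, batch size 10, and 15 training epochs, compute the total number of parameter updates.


Iterations per epoch = 440 / 10 = 44
Total updates = iterations_per_epoch * epochs
= 44 * 15
= 660

660
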